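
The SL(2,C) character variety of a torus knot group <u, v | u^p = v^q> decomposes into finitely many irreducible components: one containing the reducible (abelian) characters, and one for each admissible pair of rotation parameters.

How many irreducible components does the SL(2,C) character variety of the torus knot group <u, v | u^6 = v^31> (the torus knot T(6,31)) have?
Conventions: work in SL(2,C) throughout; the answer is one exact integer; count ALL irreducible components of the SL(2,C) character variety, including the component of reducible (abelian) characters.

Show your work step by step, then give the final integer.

76

For T(6,31): irreducibility forces the central element u^6 = v^31 to one of +I, -I.
This locks tr(u) to 2*cos(pi*alpha/6), alpha in 1..5, and tr(v) to 2*cos(pi*beta/31), beta in 1..30, on each component of irreducible characters.
u^6 = (-1)^alpha I and v^31 = (-1)^beta I must agree, so alpha and beta have equal parity.
Counting: 3 odd alphas x 15 odd betas + 2 even alphas x 15 even betas = 45 + 30 = 75.
components with irreducible characters: 75; plus the single component of reducible (abelian) characters: total 76.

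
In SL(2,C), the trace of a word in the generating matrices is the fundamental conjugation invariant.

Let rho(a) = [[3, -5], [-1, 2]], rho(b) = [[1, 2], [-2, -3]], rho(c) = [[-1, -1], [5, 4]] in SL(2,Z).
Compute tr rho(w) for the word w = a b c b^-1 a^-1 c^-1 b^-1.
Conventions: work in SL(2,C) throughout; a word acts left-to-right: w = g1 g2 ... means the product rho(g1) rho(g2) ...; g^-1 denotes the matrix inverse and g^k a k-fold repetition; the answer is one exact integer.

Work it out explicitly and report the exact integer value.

rho(a) = [[3, -5], [-1, 2]]
... * rho(b) = [[1, 2], [-2, -3]]  ->  [[13, 21], [-5, -8]]
... * rho(c) = [[-1, -1], [5, 4]]  ->  [[92, 71], [-35, -27]]
... * rho(b^-1) = [[-3, -2], [2, 1]]  ->  [[-134, -113], [51, 43]]
... * rho(a^-1) = [[2, 5], [1, 3]]  ->  [[-381, -1009], [145, 384]]
... * rho(c^-1) = [[4, 1], [-5, -1]]  ->  [[3521, 628], [-1340, -239]]
... * rho(b^-1) = [[-3, -2], [2, 1]]  ->  [[-9307, -6414], [3542, 2441]]
tr = -9307 + 2441 = -6866

-6866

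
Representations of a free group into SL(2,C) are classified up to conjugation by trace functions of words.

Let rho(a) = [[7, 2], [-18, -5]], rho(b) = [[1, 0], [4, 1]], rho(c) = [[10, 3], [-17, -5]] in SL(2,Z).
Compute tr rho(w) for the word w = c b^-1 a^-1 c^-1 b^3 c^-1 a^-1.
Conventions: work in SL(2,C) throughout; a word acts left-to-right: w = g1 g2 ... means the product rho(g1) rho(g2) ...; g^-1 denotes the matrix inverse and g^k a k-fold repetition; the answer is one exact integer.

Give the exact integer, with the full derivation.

rho(c) = [[10, 3], [-17, -5]]
... * rho(b^-1) = [[1, 0], [-4, 1]]  ->  [[-2, 3], [3, -5]]
... * rho(a^-1) = [[-5, -2], [18, 7]]  ->  [[64, 25], [-105, -41]]
... * rho(c^-1) = [[-5, -3], [17, 10]]  ->  [[105, 58], [-172, -95]]
... * rho(b) = [[1, 0], [4, 1]]  ->  [[337, 58], [-552, -95]]
... * rho(b) = [[1, 0], [4, 1]]  ->  [[569, 58], [-932, -95]]
... * rho(b) = [[1, 0], [4, 1]]  ->  [[801, 58], [-1312, -95]]
... * rho(c^-1) = [[-5, -3], [17, 10]]  ->  [[-3019, -1823], [4945, 2986]]
... * rho(a^-1) = [[-5, -2], [18, 7]]  ->  [[-17719, -6723], [29023, 11012]]
tr = -17719 + 11012 = -6707

-6707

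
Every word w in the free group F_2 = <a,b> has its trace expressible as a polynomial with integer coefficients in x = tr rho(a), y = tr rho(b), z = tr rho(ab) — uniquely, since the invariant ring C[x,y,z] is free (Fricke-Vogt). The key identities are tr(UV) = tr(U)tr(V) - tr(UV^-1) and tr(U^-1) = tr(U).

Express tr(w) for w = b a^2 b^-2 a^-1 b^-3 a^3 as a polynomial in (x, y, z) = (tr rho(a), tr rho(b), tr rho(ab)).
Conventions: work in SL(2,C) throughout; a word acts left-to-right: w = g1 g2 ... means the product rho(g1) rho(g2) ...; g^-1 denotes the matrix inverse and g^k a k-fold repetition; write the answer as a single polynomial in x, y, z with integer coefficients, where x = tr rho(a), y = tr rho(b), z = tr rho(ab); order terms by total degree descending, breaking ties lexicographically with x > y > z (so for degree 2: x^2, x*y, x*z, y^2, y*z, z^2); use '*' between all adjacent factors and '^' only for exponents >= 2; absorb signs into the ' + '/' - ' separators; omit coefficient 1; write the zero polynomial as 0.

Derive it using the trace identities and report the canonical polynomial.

tr(b a^2) = tr(a) * tr(b a) - tr(b) = x*z - y
tr(a b a^2) = tr(a) * tr(b a^2) - tr(b a) = x^2*z - x*y - z
use: tr(a^2 b a^2) = tr(a) * tr(a b a^2) - tr(a b a) = x^3*z - x^2*y - 2*x*z + y
tr(b a b a) = tr(b a) * tr(b a) - tr(1) = z^2 - 2
use: tr(b a b) = tr(b) * tr(a b) - tr(a) = y*z - x
tr(b a^2 b a) = tr(a) * tr(b a b a) - tr(b a b) = x*z^2 - y*z - x
apply: tr(a^2) = tr(a) * tr(a) - tr(1) = x^2 - 2
tr(b a^2 b) = tr(b) * tr(a^2 b) - tr(a^2) = x*y*z - x^2 - y^2 + 2
tr(a^2 b a^2 b) = tr(a) * tr(b a^2 b a) - tr(b a^2 b) = x^2*z^2 - 2*x*y*z + y^2 - 2
tr(b^-1 a^2 b a^2) = tr(a^2 b a^2) * tr(b) - tr(a^2 b a^2 b) = x^3*y*z - x^2*y^2 - x^2*z^2 + 2
tr(a^2 b a^2 b^-2) = tr(b^-1 a^2 b a^2) * tr(b) - tr(b^-1 a^2 b a^2 b) = x^3*y^2*z - x^2*y^3 - x^2*y*z^2 - x^3*z + x^2*y + 2*x*z + y
apply: tr(a^3 b a^2) = tr(a) * tr(a^2 b a^2) - tr(a^2 b a) = x^4*z - x^3*y - 3*x^2*z + 2*x*y + z
tr(a b a^3 b a) = tr(a) * tr(b a^2 b a^2) - tr(b a^2 b a) = x^3*z^2 - 2*x^2*y*z + x*y^2 - x*z^2 + y*z - x
tr(a b a^3 b) = tr(a) * tr(a b a b a) - tr(a b a b) = x^2*z^2 - x*y*z - x^2 - z^2 + 2
use: tr(a b a^3 b a^2) = tr(a) * tr(a b a^3 b a) - tr(a b a^3 b) = x^4*z^2 - 2*x^3*y*z + x^2*y^2 - 2*x^2*z^2 + 2*x*y*z + z^2 - 2
apply: tr(b a b a b a) = tr(a b) * tr(a b a b) - tr(a^-1 b^-1) = z^3 - 3*z
tr(b a b a b) = tr(b) * tr(a b a b) - tr(a b a) = y*z^2 - x*z - y
apply: tr(b a b a^2 b a) = tr(a) * tr(b a b a b a) - tr(b a b a b) = x*z^3 - y*z^2 - 2*x*z + y
use: tr(b^2 a b) = tr(b) * tr(b a b) - tr(b a) = y^2*z - x*y - z
use: tr(b a b a^2 b) = tr(a) * tr(b^2 a b a) - tr(b^2 a b) = x*y*z^2 - x^2*z - y^2*z + z
apply: tr(a b a^2 b a b a) = tr(a) * tr(b a b a^2 b a) - tr(b a b a^2 b) = x^2*z^3 - 2*x*y*z^2 - x^2*z + y^2*z + x*y - z
apply: tr(a b a^3 b a^2 b) = tr(a) * tr(a b a^2 b a b a) - tr(a b a^2 b a b) = x^3*z^3 - 2*x^2*y*z^2 - x^3*z + x*y^2*z - x*z^3 + x^2*y + y*z^2 + x*z - y
use: tr(b a^3 b a^2 b^-1 a) = tr(a b a^3 b a^2) * tr(b) - tr(a b a^3 b a^2 b) = x^4*y*z^2 - 2*x^3*y^2*z - x^3*z^3 + x^2*y^3 + x^3*z + x*y^2*z + x*z^3 - x^2*y - x*z - y
tr(b^-1 a^-1 b a^3 b a^2) = tr(b a^3 b a^2 b^-1) * tr(a) - tr(b a^3 b a^2 b^-1 a) = -x^4*y*z^2 + x^5*z + 2*x^3*y^2*z + x^3*z^3 - x^4*y - x^2*y^3 - 4*x^3*z - x*y^2*z - x*z^3 + 3*x^2*y + 2*x*z + y
tr(a^3 b a^2 b^-2 a^-1 b) = tr(b^-1 a^-1 b a^3 b a^2) * tr(b) - tr(b^-1 a^-1 b a^3 b a^2 b) = -x^4*y^2*z^2 + x^5*y*z + 2*x^3*y^3*z + x^3*y*z^3 - x^4*y^2 - x^2*y^4 - 4*x^3*y*z - x*y^3*z - x*y*z^3 + 3*x^2*y^2 - x^2*z^2 + 3*x*y*z + x^2 + y^2 + z^2 - 2
tr(a^3 b a^2 b^-2 a^-1 b^-1) = tr(a^3 b a^2 b^-2 a^-1) * tr(b) - tr(a^3 b a^2 b^-2 a^-1 b) = x^4*y^2*z^2 - x^5*y*z - x^3*y^3*z - x^3*y*z^3 + x^4*y^2 - x^2*y^2*z^2 + 3*x^3*y*z + x*y^3*z + x*y*z^3 - 2*x^2*y^2 + x^2*z^2 - x*y*z - x^2 - z^2 + 2
tr(b^-1 a^3 b a^2 b^-2 a^-1 b^-1) = tr(a^3 b a^2 b^-2 a^-1 b^-1) * tr(b) - tr(a^3 b a^2 b^-2 a^-1) = x^4*y^3*z^2 - x^5*y^2*z - x^3*y^4*z - x^3*y^2*z^3 + x^4*y^3 - x^2*y^3*z^2 + 2*x^3*y^2*z + x*y^4*z + x*y^2*z^3 - x^2*y^3 + 2*x^2*y*z^2 + x^3*z - x*y^2*z - 2*x^2*y - y*z^2 - 2*x*z + y
use: tr(b a^2 b^-2 a^-1 b^-3 a^3) = tr(b^-1 a^3 b a^2 b^-2 a^-1 b^-1) * tr(b) - tr(b^-1 a^3 b a^2 b^-2 a^-1) = x^4*y^4*z^2 - x^5*y^3*z - x^3*y^5*z - x^3*y^3*z^3 + x^4*y^4 - x^4*y^2*z^2 - x^2*y^4*z^2 + x^5*y*z + 3*x^3*y^3*z + x^3*y*z^3 + x*y^5*z + x*y^3*z^3 - x^4*y^2 - x^2*y^4 + 3*x^2*y^2*z^2 - 2*x^3*y*z - 2*x*y^3*z - x*y*z^3 - x^2*z^2 - y^2*z^2 - x*y*z + x^2 + y^2 + z^2 - 2

x^4*y^4*z^2 - x^5*y^3*z - x^3*y^5*z - x^3*y^3*z^3 + x^4*y^4 - x^4*y^2*z^2 - x^2*y^4*z^2 + x^5*y*z + 3*x^3*y^3*z + x^3*y*z^3 + x*y^5*z + x*y^3*z^3 - x^4*y^2 - x^2*y^4 + 3*x^2*y^2*z^2 - 2*x^3*y*z - 2*x*y^3*z - x*y*z^3 - x^2*z^2 - y^2*z^2 - x*y*z + x^2 + y^2 + z^2 - 2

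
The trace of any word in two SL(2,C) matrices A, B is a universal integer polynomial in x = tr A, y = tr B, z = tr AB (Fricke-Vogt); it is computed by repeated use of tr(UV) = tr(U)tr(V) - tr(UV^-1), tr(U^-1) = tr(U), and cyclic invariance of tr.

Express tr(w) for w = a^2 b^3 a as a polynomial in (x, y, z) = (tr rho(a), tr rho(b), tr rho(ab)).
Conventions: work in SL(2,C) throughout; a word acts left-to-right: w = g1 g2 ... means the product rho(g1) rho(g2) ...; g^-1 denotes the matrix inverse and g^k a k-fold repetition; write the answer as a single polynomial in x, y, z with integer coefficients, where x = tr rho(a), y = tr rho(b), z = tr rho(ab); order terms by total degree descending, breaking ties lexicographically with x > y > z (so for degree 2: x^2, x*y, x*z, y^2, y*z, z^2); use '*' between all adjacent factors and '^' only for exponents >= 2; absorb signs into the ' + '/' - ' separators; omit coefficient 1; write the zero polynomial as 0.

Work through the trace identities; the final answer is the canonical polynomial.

reduce: tr(a b a) = tr(a)*tr(b a) - tr(b) = x*z - y
so tr(a^3 b) = tr(a)*tr(a b a) - tr(a b) = x^2*z - x*y - z
tr(a^2) = tr(a)*tr(a) - tr(1) = x^2 - 2
tr(a^3) = tr(a)*tr(a^2) - tr(a) = x^3 - 3*x
reduce: tr(a^3 b^2) = tr(b)*tr(a^3 b) - tr(a^3) = x^2*y*z - x^3 - x*y^2 - y*z + 3*x
reduce: tr(a^2 b^3 a) = tr(b)*tr(a^3 b^2) - tr(a^3 b) = x^2*y^2*z - x^3*y - x*y^3 - x^2*z - y^2*z + 4*x*y + z

x^2*y^2*z - x^3*y - x*y^3 - x^2*z - y^2*z + 4*x*y + z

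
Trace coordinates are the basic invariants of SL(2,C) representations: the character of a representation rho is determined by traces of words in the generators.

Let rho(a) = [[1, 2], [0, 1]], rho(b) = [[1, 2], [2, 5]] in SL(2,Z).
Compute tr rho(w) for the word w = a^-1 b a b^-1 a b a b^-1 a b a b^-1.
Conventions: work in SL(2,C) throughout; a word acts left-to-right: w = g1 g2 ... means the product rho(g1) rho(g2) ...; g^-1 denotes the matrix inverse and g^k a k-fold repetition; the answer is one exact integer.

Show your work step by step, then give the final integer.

3538

rho(a^-1) = [[1, -2], [0, 1]]
... * rho(b) = [[1, 2], [2, 5]]  ->  [[-3, -8], [2, 5]]
... * rho(a) = [[1, 2], [0, 1]]  ->  [[-3, -14], [2, 9]]
... * rho(b^-1) = [[5, -2], [-2, 1]]  ->  [[13, -8], [-8, 5]]
... * rho(a) = [[1, 2], [0, 1]]  ->  [[13, 18], [-8, -11]]
... * rho(b) = [[1, 2], [2, 5]]  ->  [[49, 116], [-30, -71]]
... * rho(a) = [[1, 2], [0, 1]]  ->  [[49, 214], [-30, -131]]
... * rho(b^-1) = [[5, -2], [-2, 1]]  ->  [[-183, 116], [112, -71]]
... * rho(a) = [[1, 2], [0, 1]]  ->  [[-183, -250], [112, 153]]
... * rho(b) = [[1, 2], [2, 5]]  ->  [[-683, -1616], [418, 989]]
... * rho(a) = [[1, 2], [0, 1]]  ->  [[-683, -2982], [418, 1825]]
... * rho(b^-1) = [[5, -2], [-2, 1]]  ->  [[2549, -1616], [-1560, 989]]
tr = 2549 + 989 = 3538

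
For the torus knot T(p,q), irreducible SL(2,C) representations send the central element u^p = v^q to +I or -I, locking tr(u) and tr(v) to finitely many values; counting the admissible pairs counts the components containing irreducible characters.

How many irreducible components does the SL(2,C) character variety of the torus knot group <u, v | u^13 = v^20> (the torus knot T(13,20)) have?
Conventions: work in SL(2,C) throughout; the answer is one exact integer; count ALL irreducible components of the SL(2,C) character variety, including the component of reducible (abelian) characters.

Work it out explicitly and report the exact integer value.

In the torus knot group T(13,20), u^13 = v^20 is central, so an irreducible representation sends it to +I or -I (Schur).
On an irreducible component, tr(u) is locked at 2*cos(pi*alpha/13) for some alpha in 1..12, and tr(v) at 2*cos(pi*beta/20) for some beta in 1..19.
The two central values (-1)^alpha I and (-1)^beta I must be the same matrix, so alpha and beta share a parity.
Enumerate parity-matched pairs: 6*10 odd-odd plus 6*9 even-even gives 114.
components with irreducible characters: 114; plus the single component of reducible (abelian) characters: total 115.

115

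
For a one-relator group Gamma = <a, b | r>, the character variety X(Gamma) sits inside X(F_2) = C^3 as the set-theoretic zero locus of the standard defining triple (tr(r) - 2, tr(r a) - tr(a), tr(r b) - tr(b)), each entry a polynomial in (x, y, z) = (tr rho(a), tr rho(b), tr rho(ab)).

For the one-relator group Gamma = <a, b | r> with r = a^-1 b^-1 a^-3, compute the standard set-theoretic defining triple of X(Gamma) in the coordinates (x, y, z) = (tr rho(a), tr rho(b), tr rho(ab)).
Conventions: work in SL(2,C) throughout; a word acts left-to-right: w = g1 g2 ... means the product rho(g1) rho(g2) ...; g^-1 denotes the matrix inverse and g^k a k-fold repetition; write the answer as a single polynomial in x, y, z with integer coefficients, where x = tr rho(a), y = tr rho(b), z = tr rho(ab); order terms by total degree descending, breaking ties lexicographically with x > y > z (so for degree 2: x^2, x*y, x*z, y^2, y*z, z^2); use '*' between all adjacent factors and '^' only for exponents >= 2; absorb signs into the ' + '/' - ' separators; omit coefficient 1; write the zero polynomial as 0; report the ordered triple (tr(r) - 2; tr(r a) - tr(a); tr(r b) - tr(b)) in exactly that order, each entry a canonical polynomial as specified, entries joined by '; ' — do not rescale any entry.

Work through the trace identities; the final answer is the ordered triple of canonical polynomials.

tr(a^-1) = tr(a) = x
tr(a^-2) = tr(a^-1) tr(a) - tr(1) = x^2 - 2
tr(b a^-1) = tr(b) tr(a) - tr(b a) = x*y - z
tr(a^-2 b) = tr(b a^-1) tr(a) - tr(b) = x^2*y - x*z - y
tr(a^-1 b^-1 a^-1) = tr(a^-2) tr(b) - tr(a^-2 b) = x*z - y
tr(b^-1 a^-3) = tr(a^-1 b^-1 a^-1) tr(a) - tr(a^-1 b^-1) = x^2*z - x*y - z
tr(a^-1 b^-1 a^-3) = tr(b^-1 a^-3) tr(a) - tr(b^-1 a^-2) = x^3*z - x^2*y - 2*x*z + y
tr(a b a b) = tr(a b) tr(a b) - tr(1)   [split at a repeated a] = z^2 - 2
tr(b a b^-1 a) = tr(a b a) tr(b) - tr(a b a b)   [inverse elimination on b] = x*y*z - y^2 - z^2 + 2
tr(b^-1 a^-1 b a) = tr(b a b^-1) tr(a) - tr(b a b^-1 a)   [inverse elimination on a] = -x*y*z + x^2 + y^2 + z^2 - 2
tr(b a^-1 b^-1 a^-1) = tr(b^-1 a^-1 b) tr(a) - tr(b^-1 a^-1 b a)   [inverse elimination on a] = x*y*z - y^2 - z^2 + 2
tr(a^-1 b a^-1 b^-1 a^-1) = tr(b a^-1 b^-1 a^-1) tr(a) - tr(b a^-1 b^-1)   [inverse elimination on a] = x^2*y*z - x*y^2 - x*z^2 + x
tr(a^-1 b^-1 a^-3 b) = tr(a^-1 b a^-1 b^-1 a^-1) tr(a) - tr(a^-1 b a^-1 b^-1)   [inverse elimination on a] = x^3*y*z - x^2*y^2 - x^2*z^2 - x*y*z + x^2 + y^2 + z^2 - 2
assemble the triple (tr(r) - 2; tr(r a) - x; tr(r b) - y)

x^3*z - x^2*y - 2*x*z + y - 2; x^2*z - x*y - x - z; x^3*y*z - x^2*y^2 - x^2*z^2 - x*y*z + x^2 + y^2 + z^2 - y - 2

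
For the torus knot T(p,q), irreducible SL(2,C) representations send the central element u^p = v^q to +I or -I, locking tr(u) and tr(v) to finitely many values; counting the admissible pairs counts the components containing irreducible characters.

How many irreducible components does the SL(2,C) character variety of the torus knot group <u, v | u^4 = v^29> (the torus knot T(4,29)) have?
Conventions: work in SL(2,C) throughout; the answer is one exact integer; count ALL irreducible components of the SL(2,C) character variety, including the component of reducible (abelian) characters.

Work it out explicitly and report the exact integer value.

43

For T(4,29): irreducibility forces the central element u^4 = v^29 to one of +I, -I.
This locks tr(u) to 2*cos(pi*alpha/4), alpha in 1..3, and tr(v) to 2*cos(pi*beta/29), beta in 1..28, on each component of irreducible characters.
u^4 = (-1)^alpha I and v^29 = (-1)^beta I must agree, so alpha and beta have equal parity.
count pairs: odd alpha (2 choices) x odd beta (14), plus even alpha (1) x even beta (14): 2*14 + 1*14 = 42.
That is 42 components of irreducible characters, and with the reducible (abelian) component the total is 43.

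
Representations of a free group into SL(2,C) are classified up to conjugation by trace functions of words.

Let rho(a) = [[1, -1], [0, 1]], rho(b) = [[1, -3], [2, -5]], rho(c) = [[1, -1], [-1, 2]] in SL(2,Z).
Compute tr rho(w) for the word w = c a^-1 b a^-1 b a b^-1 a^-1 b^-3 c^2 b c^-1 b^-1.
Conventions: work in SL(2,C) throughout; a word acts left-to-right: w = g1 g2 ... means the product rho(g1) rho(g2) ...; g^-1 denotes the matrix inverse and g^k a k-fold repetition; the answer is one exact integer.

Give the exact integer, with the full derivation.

rho(c) = [[1, -1], [-1, 2]]
... * rho(a^-1) = [[1, 1], [0, 1]]  ->  [[1, 0], [-1, 1]]
... * rho(b) = [[1, -3], [2, -5]]  ->  [[1, -3], [1, -2]]
... * rho(a^-1) = [[1, 1], [0, 1]]  ->  [[1, -2], [1, -1]]
... * rho(b) = [[1, -3], [2, -5]]  ->  [[-3, 7], [-1, 2]]
... * rho(a) = [[1, -1], [0, 1]]  ->  [[-3, 10], [-1, 3]]
... * rho(b^-1) = [[-5, 3], [-2, 1]]  ->  [[-5, 1], [-1, 0]]
... * rho(a^-1) = [[1, 1], [0, 1]]  ->  [[-5, -4], [-1, -1]]
... * rho(b^-1) = [[-5, 3], [-2, 1]]  ->  [[33, -19], [7, -4]]
... * rho(b^-1) = [[-5, 3], [-2, 1]]  ->  [[-127, 80], [-27, 17]]
... * rho(b^-1) = [[-5, 3], [-2, 1]]  ->  [[475, -301], [101, -64]]
... * rho(c) = [[1, -1], [-1, 2]]  ->  [[776, -1077], [165, -229]]
... * rho(c) = [[1, -1], [-1, 2]]  ->  [[1853, -2930], [394, -623]]
... * rho(b) = [[1, -3], [2, -5]]  ->  [[-4007, 9091], [-852, 1933]]
... * rho(c^-1) = [[2, 1], [1, 1]]  ->  [[1077, 5084], [229, 1081]]
... * rho(b^-1) = [[-5, 3], [-2, 1]]  ->  [[-15553, 8315], [-3307, 1768]]
tr = -15553 + 1768 = -13785

-13785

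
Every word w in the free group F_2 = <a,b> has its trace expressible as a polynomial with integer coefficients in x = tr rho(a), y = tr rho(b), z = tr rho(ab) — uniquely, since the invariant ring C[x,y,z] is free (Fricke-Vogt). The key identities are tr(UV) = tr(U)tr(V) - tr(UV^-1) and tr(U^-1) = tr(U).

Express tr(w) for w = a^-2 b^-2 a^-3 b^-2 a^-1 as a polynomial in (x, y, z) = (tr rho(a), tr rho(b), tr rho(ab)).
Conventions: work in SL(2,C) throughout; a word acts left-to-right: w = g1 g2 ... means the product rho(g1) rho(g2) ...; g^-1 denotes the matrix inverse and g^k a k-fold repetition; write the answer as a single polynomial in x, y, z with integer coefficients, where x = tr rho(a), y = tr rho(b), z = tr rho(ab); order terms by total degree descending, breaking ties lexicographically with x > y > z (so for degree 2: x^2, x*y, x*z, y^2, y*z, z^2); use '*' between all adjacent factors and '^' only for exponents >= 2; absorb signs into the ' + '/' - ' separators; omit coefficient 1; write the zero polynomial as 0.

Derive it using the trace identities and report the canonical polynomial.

x^4*y^2*z^2 - 2*x^5*y*z - 2*x^3*y^3*z + x^6 + 2*x^4*y^2 + x^2*y^4 - 2*x^2*y^2*z^2 + 8*x^3*y*z + 2*x*y^3*z - 6*x^4 - 6*x^2*y^2 + y^2*z^2 - 6*x*y*z + 9*x^2 - 2

trace(b^-1) = trace(b) = y
use: trace(b^-1 a) = trace(a) trace(b) - trace(a b) = x*y - z
apply: trace(a^-1 b^-1) = trace(b^-1) trace(a) - trace(b^-1 a) = z
use: trace(a^-1 b^-1 a^-1) = trace(a^-1 b^-1) trace(a) - trace(a^-1 b^-1 a) = x*z - y
use: trace(a^-1 b^-1 a^-2) = trace(a^-1 b^-1 a^-1) trace(a) - trace(a^-1 b^-1) = x^2*z - x*y - z
trace(a^-4 b^-1) = trace(a^-1 b^-1 a^-2) trace(a) - trace(a^-1 b^-1 a^-1) = x^3*z - x^2*y - 2*x*z + y
apply: trace(a^-2) = trace(a^-1) trace(a) - trace(1) = x^2 - 2
use: trace(a^-3) = trace(a^-2) trace(a) - trace(a^-1) = x^3 - 3*x
trace(a^-4) = trace(a^-3) trace(a) - trace(a^-2) = x^4 - 4*x^2 + 2
trace(a^-2 b^-2 a^-2) = trace(a^-4 b^-1) trace(b) - trace(a^-4) = x^3*y*z - x^4 - x^2*y^2 - 2*x*y*z + 4*x^2 + y^2 - 2
apply: trace(a b a b) = trace(b a) trace(b a) - trace(1)   [split at repeated b] = z^2 - 2
apply: trace(b a b^-1 a) = trace(a b a) trace(b) - trace(a b a b) = x*y*z - y^2 - z^2 + 2
trace(b^-1 a^-1 b a) = trace(b a b^-1) trace(a) - trace(b a b^-1 a) = -x*y*z + x^2 + y^2 + z^2 - 2
apply: trace(a^-1 b a^-1 b^-1) = trace(b^-1 a^-1 b) trace(a) - trace(b^-1 a^-1 b a) = x*y*z - y^2 - z^2 + 2
trace(a^-1 b a^-1) = trace(a^-1 b) trace(a) - trace(a^-1 b a) = x^2*y - x*z - y
trace(a^-1 b^-2 a^-1 b) = trace(a^-1 b a^-1 b^-1) trace(b) - trace(a^-1 b a^-1) = x*y^2*z - x^2*y - y^3 - y*z^2 + x*z + 3*y
trace(b a^-2 b^-2 a^-1) = trace(a^-1 b^-2 a^-1 b) trace(a) - trace(a^-1 b^-2 a^-1 b a) = x^2*y^2*z - x^3*y - x*y^3 - x*y*z^2 + x^2*z + 3*x*y - z
trace(a^-2 b^-2 a^-2 b) = trace(b a^-2 b^-2 a^-1) trace(a) - trace(b a^-2 b^-2) = x^3*y^2*z - x^4*y - x^2*y^3 - x^2*y*z^2 + x^3*z + 3*x^2*y - 2*x*z + y
apply: trace(b^-1 a^-2 b^-2 a^-2) = trace(a^-2 b^-2 a^-2) trace(b) - trace(a^-2 b^-2 a^-2 b) = x^2*y*z^2 - x^3*z - 2*x*y^2*z + x^2*y + y^3 + 2*x*z - 3*y
use: trace(a^-1 b^-2 a^-1) = trace(b^-1 a^-2) trace(b) - trace(b^-1 a^-2 b) = x*y*z - x^2 - y^2 + 2
trace(a^-1 b^-2) = trace(b^-1 a^-1) trace(b) - trace(b^-1 a^-1 b) = y*z - x
trace(a^-2 b^-2 a^-1) = trace(a^-1 b^-2 a^-1) trace(a) - trace(a^-1 b^-2) = x^2*y*z - x^3 - x*y^2 - y*z + 3*x
trace(b^-1 a^-2 b^-2 a^-1) = trace(a^-2 b^-2 a^-1) trace(b) - trace(a^-2 b^-2 a^-1 b) = x*y*z^2 - x^2*z - y^2*z + z
apply: trace(b^-1 a^-2 b^-2 a^-3) = trace(b^-1 a^-2 b^-2 a^-2) trace(a) - trace(b^-1 a^-2 b^-2 a^-1) = x^3*y*z^2 - x^4*z - 2*x^2*y^2*z + x^3*y + x*y^3 - x*y*z^2 + 3*x^2*z + y^2*z - 3*x*y - z
trace(a^-2 b^-2 a^-3) = trace(a^-4 b^-2) trace(a) - trace(a^-4 b^-2 a) = x^4*y*z - x^5 - x^3*y^2 - 3*x^2*y*z + 5*x^3 + 2*x*y^2 + y*z - 5*x
apply: trace(b^-2 a^-3 b^-2 a^-2) = trace(b^-1 a^-2 b^-2 a^-3) trace(b) - trace(b^-1 a^-2 b^-2 a^-3 b) = x^3*y^2*z^2 - 2*x^4*y*z - 2*x^2*y^3*z + x^5 + 2*x^3*y^2 + x*y^4 - x*y^2*z^2 + 6*x^2*y*z + y^3*z - 5*x^3 - 5*x*y^2 - 2*y*z + 5*x
apply: trace(a^-2 b a^-1) = trace(b a^-2) trace(a) - trace(b a^-1) = x^3*y - x^2*z - 2*x*y + z
use: trace(b^2) = trace(b) trace(b) - trace(1) = y^2 - 2
trace(b a^-1 b) = trace(b^2) trace(a) - trace(b^2 a) = x*y^2 - y*z - x
trace(b a^-1 b a) = trace(b a b) trace(a) - trace(b a b a) = x*y*z - x^2 - z^2 + 2
trace(b a^-1 b a^-1) = trace(b a^-1 b) trace(a) - trace(b a^-1 b a) = x^2*y^2 - 2*x*y*z + z^2 - 2
trace(a^-2 b a^-1 b) = trace(b a^-1 b a^-1) trace(a) - trace(b a^-1 b) = x^3*y^2 - 2*x^2*y*z - x*y^2 + x*z^2 + y*z - x
use: trace(a^-1 b^-1 a^-2 b) = trace(a^-2 b a^-1) trace(b) - trace(a^-2 b a^-1 b) = x^2*y*z - x*y^2 - x*z^2 + x
trace(a^-2 b^-1 a^-1 b^-1) = trace(a^-1 b^-1 a^-2) trace(b) - trace(a^-1 b^-1 a^-2 b) = x*z^2 - y*z - x
trace(b^-1 a^-3 b^-1 a^-1) = trace(a^-2 b^-1 a^-1 b^-1) trace(a) - trace(a^-2 b^-1 a^-1 b^-1 a) = x^2*z^2 - x*y*z - x^2 - z^2 + 2
trace(b^-1 a^-1 b^-2 a^-3) = trace(b^-1 a^-3 b^-1 a^-1) trace(b) - trace(b^-1 a^-3 b^-1 a^-1 b) = x^2*y*z^2 - x^3*z - x*y^2*z - y*z^2 + 2*x*z + y
use: trace(b^-2 a^-3 b^-2 a^-1) = trace(b^-1 a^-1 b^-2 a^-3) trace(b) - trace(b^-1 a^-1 b^-2 a^-3 b) = x^2*y^2*z^2 - 2*x^3*y*z - x*y^3*z + x^4 + x^2*y^2 - y^2*z^2 + 4*x*y*z - 4*x^2 + 2
apply: trace(a^-2 b^-2 a^-3 b^-2 a^-1) = trace(b^-2 a^-3 b^-2 a^-2) trace(a) - trace(b^-2 a^-3 b^-2 a^-1) = x^4*y^2*z^2 - 2*x^5*y*z - 2*x^3*y^3*z + x^6 + 2*x^4*y^2 + x^2*y^4 - 2*x^2*y^2*z^2 + 8*x^3*y*z + 2*x*y^3*z - 6*x^4 - 6*x^2*y^2 + y^2*z^2 - 6*x*y*z + 9*x^2 - 2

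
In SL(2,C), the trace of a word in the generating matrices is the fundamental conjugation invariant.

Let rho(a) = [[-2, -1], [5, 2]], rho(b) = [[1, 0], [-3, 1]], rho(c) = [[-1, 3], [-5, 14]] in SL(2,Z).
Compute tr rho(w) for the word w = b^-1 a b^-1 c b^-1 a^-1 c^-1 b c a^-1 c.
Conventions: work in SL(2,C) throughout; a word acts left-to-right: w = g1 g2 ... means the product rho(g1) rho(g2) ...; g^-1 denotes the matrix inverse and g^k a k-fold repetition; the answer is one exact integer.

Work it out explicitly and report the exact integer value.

rho(b^-1) = [[1, 0], [3, 1]]
... * rho(a) = [[-2, -1], [5, 2]]  ->  [[-2, -1], [-1, -1]]
... * rho(b^-1) = [[1, 0], [3, 1]]  ->  [[-5, -1], [-4, -1]]
... * rho(c) = [[-1, 3], [-5, 14]]  ->  [[10, -29], [9, -26]]
... * rho(b^-1) = [[1, 0], [3, 1]]  ->  [[-77, -29], [-69, -26]]
... * rho(a^-1) = [[2, 1], [-5, -2]]  ->  [[-9, -19], [-8, -17]]
... * rho(c^-1) = [[14, -3], [5, -1]]  ->  [[-221, 46], [-197, 41]]
... * rho(b) = [[1, 0], [-3, 1]]  ->  [[-359, 46], [-320, 41]]
... * rho(c) = [[-1, 3], [-5, 14]]  ->  [[129, -433], [115, -386]]
... * rho(a^-1) = [[2, 1], [-5, -2]]  ->  [[2423, 995], [2160, 887]]
... * rho(c) = [[-1, 3], [-5, 14]]  ->  [[-7398, 21199], [-6595, 18898]]
tr = -7398 + 18898 = 11500

11500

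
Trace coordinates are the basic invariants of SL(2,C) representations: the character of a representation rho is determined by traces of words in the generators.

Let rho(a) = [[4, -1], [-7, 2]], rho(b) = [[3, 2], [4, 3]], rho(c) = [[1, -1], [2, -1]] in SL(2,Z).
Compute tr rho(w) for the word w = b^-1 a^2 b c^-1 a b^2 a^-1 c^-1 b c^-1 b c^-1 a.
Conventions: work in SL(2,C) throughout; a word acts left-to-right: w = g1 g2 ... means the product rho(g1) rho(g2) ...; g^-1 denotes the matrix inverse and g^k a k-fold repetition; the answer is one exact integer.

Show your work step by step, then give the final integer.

rho(b^-1) = [[3, -2], [-4, 3]]
... * rho(a) = [[4, -1], [-7, 2]]  ->  [[26, -7], [-37, 10]]
... * rho(a) = [[4, -1], [-7, 2]]  ->  [[153, -40], [-218, 57]]
... * rho(b) = [[3, 2], [4, 3]]  ->  [[299, 186], [-426, -265]]
... * rho(c^-1) = [[-1, 1], [-2, 1]]  ->  [[-671, 485], [956, -691]]
... * rho(a) = [[4, -1], [-7, 2]]  ->  [[-6079, 1641], [8661, -2338]]
... * rho(b) = [[3, 2], [4, 3]]  ->  [[-11673, -7235], [16631, 10308]]
... * rho(b) = [[3, 2], [4, 3]]  ->  [[-63959, -45051], [91125, 64186]]
... * rho(a^-1) = [[2, 1], [7, 4]]  ->  [[-443275, -244163], [631552, 347869]]
... * rho(c^-1) = [[-1, 1], [-2, 1]]  ->  [[931601, -687438], [-1327290, 979421]]
... * rho(b) = [[3, 2], [4, 3]]  ->  [[45051, -199112], [-64186, 283683]]
... * rho(c^-1) = [[-1, 1], [-2, 1]]  ->  [[353173, -154061], [-503180, 219497]]
... * rho(b) = [[3, 2], [4, 3]]  ->  [[443275, 244163], [-631552, -347869]]
... * rho(c^-1) = [[-1, 1], [-2, 1]]  ->  [[-931601, 687438], [1327290, -979421]]
... * rho(a) = [[4, -1], [-7, 2]]  ->  [[-8538470, 2306477], [12165107, -3286132]]
tr = -8538470 + -3286132 = -11824602

-11824602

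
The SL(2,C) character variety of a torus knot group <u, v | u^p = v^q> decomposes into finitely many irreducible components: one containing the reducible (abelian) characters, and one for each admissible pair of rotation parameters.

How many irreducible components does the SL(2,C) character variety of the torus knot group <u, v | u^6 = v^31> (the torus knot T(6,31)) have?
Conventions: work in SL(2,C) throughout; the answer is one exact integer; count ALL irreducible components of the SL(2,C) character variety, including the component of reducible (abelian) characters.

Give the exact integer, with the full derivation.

76

For T(6,31): irreducibility forces the central element u^6 = v^31 to one of +I, -I.
On an irreducible component, tr(u) is locked at 2*cos(pi*alpha/6) for some alpha in 1..5, and tr(v) at 2*cos(pi*beta/31) for some beta in 1..30.
Consistency of u^6 = (-1)^alpha I with v^31 = (-1)^beta I forces alpha = beta (mod 2).
Enumerate parity-matched pairs: 3*15 odd-odd plus 2*15 even-even gives 75.
That is 75 components of irreducible characters, and with the reducible (abelian) component the total is 76.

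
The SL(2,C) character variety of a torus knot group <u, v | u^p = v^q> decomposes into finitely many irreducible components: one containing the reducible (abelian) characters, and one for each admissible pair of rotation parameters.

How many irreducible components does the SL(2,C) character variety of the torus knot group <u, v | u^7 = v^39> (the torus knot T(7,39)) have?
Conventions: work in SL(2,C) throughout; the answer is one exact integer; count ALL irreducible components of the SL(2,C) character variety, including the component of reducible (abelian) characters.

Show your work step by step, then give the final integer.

For T(7,39): irreducibility forces the central element u^7 = v^39 to one of +I, -I.
On an irreducible component, tr(u) is locked at 2*cos(pi*alpha/7) for some alpha in 1..6, and tr(v) at 2*cos(pi*beta/39) for some beta in 1..38.
The two central values (-1)^alpha I and (-1)^beta I must be the same matrix, so alpha and beta share a parity.
Enumerate parity-matched pairs: 3*19 odd-odd plus 3*19 even-even gives 114.
Total: 114 irreducible-character components + 1 reducible (abelian) component = 115.

115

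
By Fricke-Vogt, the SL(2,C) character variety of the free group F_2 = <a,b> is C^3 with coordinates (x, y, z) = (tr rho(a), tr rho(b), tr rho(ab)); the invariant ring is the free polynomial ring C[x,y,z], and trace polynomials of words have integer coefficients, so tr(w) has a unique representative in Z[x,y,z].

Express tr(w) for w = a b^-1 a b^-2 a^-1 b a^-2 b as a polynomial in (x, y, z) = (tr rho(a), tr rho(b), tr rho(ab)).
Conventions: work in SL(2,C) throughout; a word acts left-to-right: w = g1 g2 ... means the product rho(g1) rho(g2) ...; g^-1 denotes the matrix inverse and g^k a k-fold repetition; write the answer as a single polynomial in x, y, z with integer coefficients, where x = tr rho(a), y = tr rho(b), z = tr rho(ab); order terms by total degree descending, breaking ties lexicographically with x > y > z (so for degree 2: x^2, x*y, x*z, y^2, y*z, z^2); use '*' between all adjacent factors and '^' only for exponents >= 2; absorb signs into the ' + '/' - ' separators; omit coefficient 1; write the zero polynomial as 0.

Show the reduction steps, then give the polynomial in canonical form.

trace(b^2 a) = trace(b) * trace(a b) - trace(a) = y*z - x
trace(b^2) = trace(b) * trace(b) - trace(1) = y^2 - 2
trace(b^2 a^2) = trace(a) * trace(b^2 a) - trace(b^2) = x*y*z - x^2 - y^2 + 2
trace(a b^2 a^2) = trace(a) * trace(b^2 a^2) - trace(b^2 a) = x^2*y*z - x^3 - x*y^2 - y*z + 3*x
trace(b a b a) = trace(a b) * trace(a b) - trace(1)   [split at repeated a] = z^2 - 2
trace(a^2 b a b) = trace(a) * trace(b a b a) - trace(b a b) = x*z^2 - y*z - x
trace(b a^2) = trace(a) * trace(b a) - trace(b) = x*z - y
trace(a^2 b a) = trace(a) * trace(b a^2) - trace(b a) = x^2*z - x*y - z
trace(a b^2 a^2 b) = trace(b) * trace(a^2 b a b) - trace(a^2 b a) = x*y*z^2 - x^2*z - y^2*z + z
trace(a b^-1 a b^2 a) = trace(a b^2 a^2) * trace(b) - trace(a b^2 a^2 b) = x^2*y^2*z - x^3*y - x*y^3 - x*y*z^2 + x^2*z + 3*x*y - z
trace(b^2 a b a) = trace(b) * trace(a b a b) - trace(a b a) = y*z^2 - x*z - y
trace(b^2 a b) = trace(b) * trace(b a b) - trace(b a) = y^2*z - x*y - z
trace(a b^2 a b a) = trace(a) * trace(b^2 a b a) - trace(b^2 a b) = x*y*z^2 - x^2*z - y^2*z + z
trace(a b a b a b) = trace(a b) * trace(a b a b) - trace(a^-1 b^-1)   [split at repeated a] = z^3 - 3*z
trace(a b^2 a b a b) = trace(b) * trace(a b a b a b) - trace(a b a b a) = y*z^3 - x*z^2 - 2*y*z + x
trace(a b^-1 a b^2 a b) = trace(a b^2 a b a) * trace(b) - trace(a b^2 a b a b) = x*y^2*z^2 - x^2*y*z - y^3*z - y*z^3 + x*z^2 + 3*y*z - x
trace(b a b^-1 a b^-1 a b) = trace(a b^-1 a b^2 a) * trace(b) - trace(a b^-1 a b^2 a b) = x^2*y^3*z - x^3*y^2 - x*y^4 - 2*x*y^2*z^2 + 2*x^2*y*z + y^3*z + y*z^3 + 3*x*y^2 - x*z^2 - 4*y*z + x
trace(a^2 b a b a) = trace(a) * trace(a b a b a) - trace(a b a b) = x^2*z^2 - x*y*z - x^2 - z^2 + 2
trace(a^2 b a b a b) = trace(a) * trace(b a b a b a) - trace(b a b a b) = x*z^3 - y*z^2 - 2*x*z + y
trace(a b a b a b^-1 a) = trace(a^2 b a b a) * trace(b) - trace(a^2 b a b a b) = x^2*y*z^2 - x*y^2*z - x*z^3 - x^2*y + 2*x*z + y
trace(a b a b a b a b) = trace(a b a b a b) * trace(a b) - trace(b a b a)   [split at repeated a] = z^4 - 4*z^2 + 2
trace(a b a b a b^-1 a b) = trace(a b a b a b a) * trace(b) - trace(a b a b a b a b) = x*y*z^3 - y^2*z^2 - z^4 - 2*x*y*z + y^2 + 4*z^2 - 2
trace(b a b^-1 a b^-1 a b a) = trace(a b a b a b^-1 a) * trace(b) - trace(a b a b a b^-1 a b) = x^2*y^2*z^2 - x*y^3*z - 2*x*y*z^3 - x^2*y^2 + y^2*z^2 + z^4 + 4*x*y*z - 4*z^2 + 2
trace(b a^-1 b a b^-1 a b^-1 a) = trace(b a b^-1 a b^-1 a b) * trace(a) - trace(b a b^-1 a b^-1 a b a) = x^3*y^3*z - x^4*y^2 - x^2*y^4 - 3*x^2*y^2*z^2 + 2*x^3*y*z + 2*x*y^3*z + 3*x*y*z^3 + 4*x^2*y^2 - x^2*z^2 - y^2*z^2 - z^4 - 8*x*y*z + x^2 + 4*z^2 - 2
trace(a^-1 b a^-1 b a b^-1 a b^-1) = trace(b a^-1 b a b^-1 a b^-1) * trace(a) - trace(b a^-1 b a b^-1 a b^-1 a) = -x^3*y^3*z + x^4*y^2 + x^2*y^4 + 3*x^2*y^2*z^2 - 2*x^3*y*z - 2*x*y^3*z - 3*x*y*z^3 - 4*x^2*y^2 + x^2*z^2 + y^2*z^2 + z^4 + 8*x*y*z - 4*z^2 + 2
trace(a^-1 b a b^-1 a b^-2 a^-1 b) = trace(a^-1 b a^-1 b a b^-1 a b^-1) * trace(b) - trace(a^-1 b a^-1 b a b^-1 a) = -x^3*y^4*z + x^4*y^3 + x^2*y^5 + 3*x^2*y^3*z^2 - 2*x^3*y^2*z - 2*x*y^4*z - 3*x*y^2*z^3 - 4*x^2*y^3 + x^2*y*z^2 + y^3*z^2 + y*z^4 + 8*x*y^2*z - 4*y*z^2 + y
trace(a^2) = trace(a) * trace(a) - trace(1) = x^2 - 2
trace(a b^-1 a) = trace(a^2) * trace(b) - trace(a^2 b) = x^2*y - x*z - y
trace(a b^2 a b^-1 a) = trace(a^2 b^2 a) * trace(b) - trace(a^2 b^2 a b) = x^2*y^2*z - x^3*y - x*y^3 - x*y*z^2 + x^2*z + 3*x*y - z
trace(b^2 a b^-1 a b^-2 a) = trace(b^-1 a b^2 a b^-1 a) * trace(b) - trace(b^-1 a b^2 a b^-1 a b) = x^2*y^4*z - x^3*y^3 - x*y^5 - 2*x*y^3*z^2 + x^2*y^2*z + y^4*z + y^2*z^3 + x^3*y + 4*x*y^3 - x^2*z - 4*y^2*z - 2*x*y + z
trace(b a b^-1 a b^-2 a^-1 b) = trace(b^2 a b^-1 a b^-2) * trace(a) - trace(b^2 a b^-1 a b^-2 a) = -x^2*y^4*z + x^3*y^3 + x*y^5 + 2*x*y^3*z^2 - x^2*y^2*z - y^4*z - y^2*z^3 - 4*x*y^3 + 4*y^2*z + x*y - z
trace(a b^-1 a b^-2 a^-1 b a^-2 b) = trace(a^-1 b a b^-1 a b^-2 a^-1 b) * trace(a) - trace(a^-1 b a b^-1 a b^-2 a^-1 b a) = -x^4*y^4*z + x^5*y^3 + x^3*y^5 + 3*x^3*y^3*z^2 - 2*x^4*y^2*z - x^2*y^4*z - 3*x^2*y^2*z^3 - 5*x^3*y^3 + x^3*y*z^2 - x*y^5 - x*y^3*z^2 + x*y*z^4 + 9*x^2*y^2*z + y^4*z + y^2*z^3 + 4*x*y^3 - 4*x*y*z^2 - 4*y^2*z + z

-x^4*y^4*z + x^5*y^3 + x^3*y^5 + 3*x^3*y^3*z^2 - 2*x^4*y^2*z - x^2*y^4*z - 3*x^2*y^2*z^3 - 5*x^3*y^3 + x^3*y*z^2 - x*y^5 - x*y^3*z^2 + x*y*z^4 + 9*x^2*y^2*z + y^4*z + y^2*z^3 + 4*x*y^3 - 4*x*y*z^2 - 4*y^2*z + z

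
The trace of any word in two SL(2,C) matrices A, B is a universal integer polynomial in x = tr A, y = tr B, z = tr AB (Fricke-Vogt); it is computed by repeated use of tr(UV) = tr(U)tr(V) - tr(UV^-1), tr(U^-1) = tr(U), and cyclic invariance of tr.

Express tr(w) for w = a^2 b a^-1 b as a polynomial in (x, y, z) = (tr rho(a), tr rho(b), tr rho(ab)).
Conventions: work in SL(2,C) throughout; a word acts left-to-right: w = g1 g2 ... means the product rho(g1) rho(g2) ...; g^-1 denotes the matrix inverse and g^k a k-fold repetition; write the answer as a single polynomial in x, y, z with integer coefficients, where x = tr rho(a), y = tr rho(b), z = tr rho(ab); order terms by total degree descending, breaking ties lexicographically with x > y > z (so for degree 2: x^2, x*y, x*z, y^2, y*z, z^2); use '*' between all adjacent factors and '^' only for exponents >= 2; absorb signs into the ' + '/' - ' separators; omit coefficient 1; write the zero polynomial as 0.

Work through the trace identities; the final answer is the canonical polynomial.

x^2*y*z - x^3 - x*y^2 - x*z^2 + y*z + 3*x

so tr(b^2 a) = tr(b) tr(a b) - tr(a) = y*z - x
so tr(b^2) = tr(b) tr(b) - tr(1) = y^2 - 2
reduce: tr(b a^2 b) = tr(a) tr(b^2 a) - tr(b^2) = x*y*z - x^2 - y^2 + 2
so tr(b a b a) = tr(a b) tr(a b) - tr(1) = z^2 - 2
tr(b a^2 b a) = tr(a) tr(b a b a) - tr(b a b) = x*z^2 - y*z - x
reduce: tr(a^2 b a^-1 b) = tr(b a^2 b) tr(a) - tr(b a^2 b a) = x^2*y*z - x^3 - x*y^2 - x*z^2 + y*z + 3*x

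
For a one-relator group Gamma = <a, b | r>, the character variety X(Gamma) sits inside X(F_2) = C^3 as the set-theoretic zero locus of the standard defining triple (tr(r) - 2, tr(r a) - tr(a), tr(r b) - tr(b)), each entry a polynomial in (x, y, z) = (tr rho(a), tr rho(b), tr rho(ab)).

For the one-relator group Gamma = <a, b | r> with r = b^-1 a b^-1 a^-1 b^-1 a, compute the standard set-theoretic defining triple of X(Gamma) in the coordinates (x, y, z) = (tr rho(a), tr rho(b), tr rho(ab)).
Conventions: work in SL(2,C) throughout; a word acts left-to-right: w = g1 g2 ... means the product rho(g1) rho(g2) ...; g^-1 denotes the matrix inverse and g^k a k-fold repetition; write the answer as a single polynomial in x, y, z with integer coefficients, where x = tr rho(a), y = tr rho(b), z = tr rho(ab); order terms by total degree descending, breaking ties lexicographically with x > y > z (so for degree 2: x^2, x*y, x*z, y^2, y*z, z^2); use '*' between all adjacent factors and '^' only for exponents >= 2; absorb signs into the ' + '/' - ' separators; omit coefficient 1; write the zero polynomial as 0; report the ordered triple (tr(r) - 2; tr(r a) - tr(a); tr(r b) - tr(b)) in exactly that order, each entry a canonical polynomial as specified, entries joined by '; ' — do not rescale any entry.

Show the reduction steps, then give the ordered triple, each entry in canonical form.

tr(a^2) = tr(a) * tr(a) - tr(1)   [square of a] = x^2 - 2
use: tr(a^2 b) = tr(a) * tr(b a) - tr(b)   [square of a] = x*z - y
use: tr(a^2 b^-1) = tr(a^2) * tr(b) - tr(a^2 b)   [inverse elimination on b] = x^2*y - x*z - y
use: tr(b^-1 a^2 b^-1) = tr(a^2 b^-1) * tr(b) - tr(a^2)   [inverse elimination on b] = x^2*y^2 - x*y*z - x^2 - y^2 + 2
tr(a^3) = tr(a) * tr(a^2) - tr(a)   [square of a] = x^3 - 3*x
tr(a^3 b) = tr(a) * tr(b a^2) - tr(b a)   [square of a] = x^2*z - x*y - z
tr(a^2 b^-1 a) = tr(a^3) * tr(b) - tr(a^3 b)   [inverse elimination on b] = x^3*y - x^2*z - 2*x*y + z
tr(b a b a) = tr(a b) * tr(a b) - tr(1)   [split at a repeated a] = z^2 - 2
apply: tr(b a b) = tr(b) * tr(a b) - tr(a)   [square of b] = y*z - x
tr(a b a^2 b) = tr(a) * tr(b a b a) - tr(b a b)   [square of a] = x*z^2 - y*z - x
tr(a^2 b^-1 a b) = tr(a b a^2) * tr(b) - tr(a b a^2 b)   [inverse elimination on b] = x^2*y*z - x*y^2 - x*z^2 + x
tr(b^-1 a^2 b^-1 a) = tr(a^2 b^-1 a) * tr(b) - tr(a^2 b^-1 a b)   [inverse elimination on b] = x^3*y^2 - 2*x^2*y*z - x*y^2 + x*z^2 + y*z - x
tr(a b^-1 a^-1 b^-1 a) = tr(b^-1 a^2 b^-1) * tr(a) - tr(b^-1 a^2 b^-1 a)   [inverse elimination on a] = x^2*y*z - x^3 - x*z^2 - y*z + 3*x
apply: tr(a b a b a b) = tr(a b a b) * tr(a b) - tr(b a)   [split at a repeated a] = z^3 - 3*z
apply: tr(b^-1 a b a b a) = tr(a b a b a) * tr(b) - tr(a b a b a b)   [inverse elimination on b] = x*y*z^2 - y^2*z - z^3 - x*y + 3*z
apply: tr(a^-1 b^-1 a b a b) = tr(b^-1 a b a b) * tr(a) - tr(b^-1 a b a b a)   [inverse elimination on a] = -x*y*z^2 + x^2*z + y^2*z + z^3 - 3*z
use: tr(a b^-1 a^-1 b^-1 a b) = tr(a^-1 b^-1 a b a) * tr(b) - tr(a^-1 b^-1 a b a b)   [inverse elimination on b] = x*y*z^2 - x^2*z - y^2*z - z^3 + x*y + 3*z
apply: tr(b^-1 a b^-1 a^-1 b^-1 a) = tr(a b^-1 a^-1 b^-1 a) * tr(b) - tr(a b^-1 a^-1 b^-1 a b)   [inverse elimination on b] = x^2*y^2*z - x^3*y - 2*x*y*z^2 + x^2*z + z^3 + 2*x*y - 3*z
apply: tr(b^-1 a^3 b^-1) = tr(a^3 b^-1) * tr(b) - tr(a^3) = x^3*y^2 - x^2*y*z - x^3 - 2*x*y^2 + y*z + 3*x
tr(a^4) = tr(a) * tr(a^3) - tr(a^2) = x^4 - 4*x^2 + 2
tr(a^4 b) = tr(a) * tr(a^2 b a) - tr(a^2 b) = x^3*z - x^2*y - 2*x*z + y
use: tr(a b^-1 a^3) = tr(a^4) * tr(b) - tr(a^4 b) = x^4*y - x^3*z - 3*x^2*y + 2*x*z + y
use: tr(a^3 b a b) = tr(a) * tr(a b a b a) - tr(a b a b) = x^2*z^2 - x*y*z - x^2 - z^2 + 2
tr(a b^-1 a^3 b) = tr(a^3 b a) * tr(b) - tr(a^3 b a b) = x^3*y*z - x^2*y^2 - x^2*z^2 - x*y*z + x^2 + y^2 + z^2 - 2
tr(b^-1 a^3 b^-1 a) = tr(a b^-1 a^3) * tr(b) - tr(a b^-1 a^3 b) = x^4*y^2 - 2*x^3*y*z - 2*x^2*y^2 + x^2*z^2 + 3*x*y*z - x^2 - z^2 + 2
tr(a b^-1 a^-1 b^-1 a^2) = tr(b^-1 a^3 b^-1) * tr(a) - tr(b^-1 a^3 b^-1 a) = x^3*y*z - x^4 - x^2*z^2 - 2*x*y*z + 4*x^2 + z^2 - 2
use: tr(a b a b^-1) = tr(a b a) * tr(b) - tr(a b a b) = x*y*z - y^2 - z^2 + 2
tr(b^2) = tr(b) * tr(b) - tr(1) = y^2 - 2
use: tr(b a^2 b) = tr(a) * tr(b^2 a) - tr(b^2) = x*y*z - x^2 - y^2 + 2
use: tr(a b a^2 b a) = tr(a) * tr(b a^2 b a) - tr(b a^2 b) = x^2*z^2 - 2*x*y*z + y^2 - 2
tr(b a b a b) = tr(b) * tr(a b a b) - tr(a b a) = y*z^2 - x*z - y
apply: tr(a b a^2 b a b) = tr(a) * tr(b a b a b a) - tr(b a b a b) = x*z^3 - y*z^2 - 2*x*z + y
apply: tr(b a^2 b a b^-1 a) = tr(a b a^2 b a) * tr(b) - tr(a b a^2 b a b) = x^2*y*z^2 - 2*x*y^2*z - x*z^3 + y^3 + y*z^2 + 2*x*z - 3*y
tr(a^2 b a b^-1 a^-1 b) = tr(b a^2 b a b^-1) * tr(a) - tr(b a^2 b a b^-1 a) = -x^2*y*z^2 + x^3*z + 2*x*y^2*z + x*z^3 - x^2*y - y^3 - y*z^2 - 3*x*z + 3*y
apply: tr(a b^-1 a^-1 b^-1 a^2 b) = tr(a^2 b a b^-1 a^-1) * tr(b) - tr(a^2 b a b^-1 a^-1 b) = x^2*y*z^2 - x^3*z - x*y^2*z - x*z^3 + x^2*y + 3*x*z - y
apply: tr(b^-1 a b^-1 a^-1 b^-1 a^2) = tr(a b^-1 a^-1 b^-1 a^2) * tr(b) - tr(a b^-1 a^-1 b^-1 a^2 b) = x^3*y^2*z - x^4*y - 2*x^2*y*z^2 + x^3*z - x*y^2*z + x*z^3 + 3*x^2*y + y*z^2 - 3*x*z - y
assemble the triple (tr(r) - 2; tr(r a) - x; tr(r b) - y)

x^2*y^2*z - x^3*y - 2*x*y*z^2 + x^2*z + z^3 + 2*x*y - 3*z - 2; x^3*y^2*z - x^4*y - 2*x^2*y*z^2 + x^3*z - x*y^2*z + x*z^3 + 3*x^2*y + y*z^2 - 3*x*z - x - y; x^2*y*z - x^3 - x*z^2 - y*z + 3*x - y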